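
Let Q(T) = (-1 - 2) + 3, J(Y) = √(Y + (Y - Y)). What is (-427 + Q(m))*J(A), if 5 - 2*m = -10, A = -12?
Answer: -854*I*√3 ≈ -1479.2*I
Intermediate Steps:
m = 15/2 (m = 5/2 - ½*(-10) = 5/2 + 5 = 15/2 ≈ 7.5000)
J(Y) = √Y (J(Y) = √(Y + 0) = √Y)
Q(T) = 0 (Q(T) = -3 + 3 = 0)
(-427 + Q(m))*J(A) = (-427 + 0)*√(-12) = -854*I*√3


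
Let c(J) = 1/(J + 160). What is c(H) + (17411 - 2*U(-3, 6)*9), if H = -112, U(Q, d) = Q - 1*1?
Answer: 839185/48 ≈ 17483.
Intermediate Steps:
U(Q, d) = -1 + Q (U(Q, d) = Q - 1 = -1 + Q)
c(J) = 1/(160 + J)
c(H) + (17411 - 2*U(-3, 6)*9) = 1/(160 - 112) + (17411 - 2*(-1 - 3)*9) = 1/48 + (17411 - 2*(-4)*9) = 1/48 + (17411 + 8*9) = 1/48 + (17411 + 72) = 1/48 + 17483 = 839185/48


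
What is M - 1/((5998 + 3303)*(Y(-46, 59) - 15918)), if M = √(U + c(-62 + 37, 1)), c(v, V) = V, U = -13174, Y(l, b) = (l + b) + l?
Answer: 1/148360251 + I*√13173 ≈ 6.7404e-9 + 114.77*I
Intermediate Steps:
Y(l, b) = b + 2*l (Y(l, b) = (b + l) + l = b + 2*l)
M = I*√13173 (M = √(-13174 + 1) = √(-13173) = I*√13173 ≈ 114.77*I)
M - 1/((5998 + 3303)*(Y(-46, 59) - 15918)) = I*√13173 - 1/((5998 + 3303)*((59 + 2*(-46)) - 15918)) = I*√13173 - 1/(9301*((59 - 92) - 15918)) = I*√13173 - 1/(9301*(-33 - 15918)) = I*√13173 - 1/(9301*(-15951)) = I*√13173 - 1/(-148360251) = I*√13173 - 1*(-1/148360251) = I*√13173 + 1/148360251 = 1/148360251 + I*√13173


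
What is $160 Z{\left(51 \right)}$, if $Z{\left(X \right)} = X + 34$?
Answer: $13600$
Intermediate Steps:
$Z{\left(X \right)} = 34 + X$
$160 Z{\left(51 \right)} = 160 \left(34 + 51\right) = 160 \cdot 85 = 13600$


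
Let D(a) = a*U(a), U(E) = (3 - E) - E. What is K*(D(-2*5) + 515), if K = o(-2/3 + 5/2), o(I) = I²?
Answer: 11495/12 ≈ 957.92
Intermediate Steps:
U(E) = 3 - 2*E
D(a) = a*(3 - 2*a)
K = 121/36 (K = (-2/3 + 5/2)² = (-2*⅓ + 5*(½))² = (-⅔ + 5/2)² = (11/6)² = 121/36 ≈ 3.3611)
K*(D(-2*5) + 515) = 121*((-2*5)*(3 - (-4)*5) + 515)/36 = 121*(-10*(3 - 2*(-10)) + 515)/36 = 121*(-10*(3 + 20) + 515)/36 = 121*(-10*23 + 515)/36 = 121*(-230 + 515)/36 = (121/36)*285 = 11495/12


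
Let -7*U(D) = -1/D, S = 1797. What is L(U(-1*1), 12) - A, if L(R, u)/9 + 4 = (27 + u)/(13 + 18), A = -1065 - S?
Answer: 87957/31 ≈ 2837.3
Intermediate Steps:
U(D) = 1/(7*D) (U(D) = -(-1)/(7*D) = 1/(7*D))
A = -2862 (A = -1065 - 1*1797 = -1065 - 1797 = -2862)
L(R, u) = -873/31 + 9*u/31 (L(R, u) = -36 + 9*((27 + u)/(13 + 18)) = -36 + 9*((27 + u)/31) = -36 + 9*((27 + u)*(1/31)) = -36 + 9*(27/31 + u/31) = -36 + (243/31 + 9*u/31) = -873/31 + 9*u/31)
L(U(-1*1), 12) - A = (-873/31 + (9/31)*12) - 1*(-2862) = (-873/31 + 108/31) + 2862 = -765/31 + 2862 = 87957/31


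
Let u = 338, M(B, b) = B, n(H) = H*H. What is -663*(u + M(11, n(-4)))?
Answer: -231387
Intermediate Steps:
n(H) = H**2
-663*(u + M(11, n(-4))) = -663*(338 + 11) = -663*349 = -231387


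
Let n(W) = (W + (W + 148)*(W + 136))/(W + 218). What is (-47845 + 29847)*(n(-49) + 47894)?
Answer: -145831494700/169 ≈ -8.6291e+8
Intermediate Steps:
n(W) = (W + (136 + W)*(148 + W))/(218 + W) (n(W) = (W + (148 + W)*(136 + W))/(218 + W) = (W + (136 + W)*(148 + W))/(218 + W))
(-47845 + 29847)*(n(-49) + 47894) = (-47845 + 29847)*((20128 + (-49)**2 + 285*(-49))/(218 - 49) + 47894) = -17998*((20128 + 2401 - 13965)/169 + 47894) = -17998*((1/169)*8564 + 47894) = -17998*(8564/169 + 47894) = -17998*8102650/169 = -145831494700/169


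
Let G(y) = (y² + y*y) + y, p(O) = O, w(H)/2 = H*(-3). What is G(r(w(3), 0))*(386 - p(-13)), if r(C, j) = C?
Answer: 251370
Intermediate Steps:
w(H) = -6*H (w(H) = 2*(H*(-3)) = 2*(-3*H) = -6*H)
G(y) = y + 2*y² (G(y) = (y² + y²) + y = 2*y² + y = y + 2*y²)
G(r(w(3), 0))*(386 - p(-13)) = ((-6*3)*(1 + 2*(-6*3)))*(386 - 1*(-13)) = (-18*(1 + 2*(-18)))*(386 + 13) = -18*(1 - 36)*399 = -18*(-35)*399 = 630*399 = 251370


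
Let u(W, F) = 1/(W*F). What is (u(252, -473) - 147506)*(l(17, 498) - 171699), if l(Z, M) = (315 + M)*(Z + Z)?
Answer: 844276068874363/39732 ≈ 2.1249e+10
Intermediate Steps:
u(W, F) = 1/(F*W)
l(Z, M) = 2*Z*(315 + M) (l(Z, M) = (315 + M)*(2*Z) = 2*Z*(315 + M))
(u(252, -473) - 147506)*(l(17, 498) - 171699) = (1/(-473*252) - 147506)*(2*17*(315 + 498) - 171699) = (-1/473*1/252 - 147506)*(2*17*813 - 171699) = (-1/119196 - 147506)*(27642 - 171699) = -17582125177/119196*(-144057) = 844276068874363/39732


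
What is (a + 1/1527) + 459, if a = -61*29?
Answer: -2000369/1527 ≈ -1310.0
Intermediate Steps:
a = -1769
(a + 1/1527) + 459 = (-1769 + 1/1527) + 459 = -2701262/1527 + 459 = -2000369/1527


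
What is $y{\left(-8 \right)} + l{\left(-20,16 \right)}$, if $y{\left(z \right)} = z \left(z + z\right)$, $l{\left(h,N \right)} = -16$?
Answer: $112$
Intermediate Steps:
$y{\left(z \right)} = 2 z^{2}$ ($y{\left(z \right)} = z 2 z = 2 z^{2}$)
$y{\left(-8 \right)} + l{\left(-20,16 \right)} = 2 \left(-8\right)^{2} - 16 = 2 \cdot 64 - 16 = 128 - 16 = 112$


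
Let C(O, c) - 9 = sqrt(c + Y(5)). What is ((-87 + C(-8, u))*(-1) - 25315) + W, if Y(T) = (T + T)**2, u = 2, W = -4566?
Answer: -29803 - sqrt(102) ≈ -29813.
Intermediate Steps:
Y(T) = 4*T**2 (Y(T) = (2*T)**2 = 4*T**2)
C(O, c) = 9 + sqrt(100 + c) (C(O, c) = 9 + sqrt(c + 4*5**2) = 9 + sqrt(c + 4*25) = 9 + sqrt(c + 100) = 9 + sqrt(100 + c))
((-87 + C(-8, u))*(-1) - 25315) + W = ((-87 + (9 + sqrt(100 + 2)))*(-1) - 25315) - 4566 = ((-87 + (9 + sqrt(102)))*(-1) - 25315) - 4566 = ((-78 + sqrt(102))*(-1) - 25315) - 4566 = ((78 - sqrt(102)) - 25315) - 4566 = (-25237 - sqrt(102)) - 4566 = -29803 - sqrt(102)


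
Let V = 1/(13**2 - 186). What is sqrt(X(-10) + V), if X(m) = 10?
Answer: 13*sqrt(17)/17 ≈ 3.1530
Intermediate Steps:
V = -1/17 (V = 1/(169 - 186) = 1/(-17) = -1/17 ≈ -0.058824)
sqrt(X(-10) + V) = sqrt(10 - 1/17) = sqrt(169/17) = 13*sqrt(17)/17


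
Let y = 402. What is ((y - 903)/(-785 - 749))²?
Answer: 251001/2353156 ≈ 0.10667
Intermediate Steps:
((y - 903)/(-785 - 749))² = ((402 - 903)/(-785 - 749))² = (-501/(-1534))² = (-501*(-1/1534))² = (501/1534)² = 251001/2353156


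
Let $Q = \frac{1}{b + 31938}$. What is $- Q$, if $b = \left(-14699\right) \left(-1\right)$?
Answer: $- \frac{1}{46637} \approx -2.1442 \cdot 10^{-5}$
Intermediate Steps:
$b = 14699$
$Q = \frac{1}{46637}$ ($Q = \frac{1}{14699 + 31938} = \frac{1}{46637} \approx 2.1442 \cdot 10^{-5}$)
$- Q = \left(-1\right) \frac{1}{46637} = - \frac{1}{46637}$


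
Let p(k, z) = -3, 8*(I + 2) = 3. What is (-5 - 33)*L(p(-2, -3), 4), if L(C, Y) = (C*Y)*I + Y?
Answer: -893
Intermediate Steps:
I = -13/8 (I = -2 + (⅛)*3 = -2 + 3/8 = -13/8 ≈ -1.6250)
L(C, Y) = Y - 13*C*Y/8 (L(C, Y) = (C*Y)*(-13/8) + Y = -13*C*Y/8 + Y = Y - 13*C*Y/8)
(-5 - 33)*L(p(-2, -3), 4) = (-5 - 33)*((⅛)*4*(8 - 13*(-3))) = -19*4*(8 + 39)/4 = -19*4*47/4 = -38*47/2 = -893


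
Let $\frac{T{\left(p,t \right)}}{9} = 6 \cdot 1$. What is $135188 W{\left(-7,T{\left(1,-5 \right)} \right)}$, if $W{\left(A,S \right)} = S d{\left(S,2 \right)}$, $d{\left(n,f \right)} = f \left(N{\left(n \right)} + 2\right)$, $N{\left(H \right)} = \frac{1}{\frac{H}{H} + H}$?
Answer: $\frac{1620633744}{55} \approx 2.9466 \cdot 10^{7}$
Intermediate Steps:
$N{\left(H \right)} = \frac{1}{1 + H}$
$T{\left(p,t \right)} = 54$ ($T{\left(p,t \right)} = 9 \cdot 6 \cdot 1 = 9 \cdot 6 = 54$)
$d{\left(n,f \right)} = f \left(2 + \frac{1}{1 + n}\right)$ ($d{\left(n,f \right)} = f \left(\frac{1}{1 + n} + 2\right) = f \left(2 + \frac{1}{1 + n}\right)$)
$W{\left(A,S \right)} = \frac{2 S \left(3 + 2 S\right)}{1 + S}$ ($W{\left(A,S \right)} = S \frac{2 \left(3 + 2 S\right)}{1 + S} = \frac{2 S \left(3 + 2 S\right)}{1 + S}$)
$135188 W{\left(-7,T{\left(1,-5 \right)} \right)} = 135188 \cdot 2 \cdot 54 \frac{1}{1 + 54} \left(3 + 2 \cdot 54\right) = 135188 \cdot 2 \cdot 54 \cdot \frac{1}{55} \left(3 + 108\right) = 135188 \cdot 2 \cdot 54 \cdot \frac{1}{55} \cdot 111 = 135188 \cdot \frac{11988}{55} = \frac{1620633744}{55}$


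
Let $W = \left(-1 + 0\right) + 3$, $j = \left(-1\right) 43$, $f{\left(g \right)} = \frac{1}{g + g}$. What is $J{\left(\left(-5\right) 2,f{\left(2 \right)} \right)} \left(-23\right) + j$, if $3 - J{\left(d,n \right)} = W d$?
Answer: $-572$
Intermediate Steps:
$f{\left(g \right)} = \frac{1}{2 g}$
$j = -43$
$W = 2$ ($W = -1 + 3 = 2$)
$J{\left(d,n \right)} = 3 - 2 d$
$J{\left(\left(-5\right) 2,f{\left(2 \right)} \right)} \left(-23\right) + j = \left(3 - 2 \left(\left(-5\right) 2\right)\right) \left(-23\right) - 43 = \left(3 - -20\right) \left(-23\right) - 43 = \left(3 + 20\right) \left(-23\right) - 43 = 23 \left(-23\right) - 43 = -529 - 43 = -572$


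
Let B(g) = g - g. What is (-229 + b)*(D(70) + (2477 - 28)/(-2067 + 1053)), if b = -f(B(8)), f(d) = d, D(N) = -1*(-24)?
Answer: -5012123/1014 ≈ -4942.9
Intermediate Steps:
B(g) = 0
D(N) = 24
b = 0 (b = -1*0 = 0)
(-229 + b)*(D(70) + (2477 - 28)/(-2067 + 1053)) = (-229 + 0)*(24 + (2477 - 28)/(-2067 + 1053)) = -229*(24 + 2449/(-1014)) = -229*(24 + 2449*(-1/1014)) = -229*(24 - 2449/1014) = -229*21887/1014 = -5012123/1014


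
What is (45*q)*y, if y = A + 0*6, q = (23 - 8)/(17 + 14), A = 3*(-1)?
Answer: -2025/31 ≈ -65.323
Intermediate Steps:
A = -3
q = 15/31 ≈ 0.48387
y = -3 (y = -3 + 0*6 = -3 + 0 = -3)
(45*q)*y = (45*(15/31))*(-3) = (675/31)*(-3) = -2025/31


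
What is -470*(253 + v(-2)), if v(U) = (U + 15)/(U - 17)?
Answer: -2253180/19 ≈ -1.1859e+5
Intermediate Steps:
v(U) = (15 + U)/(-17 + U)
-470*(253 + v(-2)) = -470*(253 + (15 - 2)/(-17 - 2)) = -470*(253 + 13/(-19)) = -470*(253 - 1/19*13) = -470*(253 - 13/19) = -470*4794/19 = -2253180/19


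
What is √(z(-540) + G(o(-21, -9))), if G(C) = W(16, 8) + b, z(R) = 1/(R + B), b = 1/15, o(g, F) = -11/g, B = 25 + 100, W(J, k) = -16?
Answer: 8*I*√15438/249 ≈ 3.992*I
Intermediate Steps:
B = 125
b = 1/15 ≈ 0.066667
z(R) = 1/(125 + R) (z(R) = 1/(R + 125) = 1/(125 + R))
G(C) = -239/15 (G(C) = -16 + 1/15 = -239/15)
√(z(-540) + G(o(-21, -9))) = √(1/(125 - 540) - 239/15) = √(1/(-415) - 239/15) = √(-1/415 - 239/15) = √(-3968/249) = 8*I*√15438/249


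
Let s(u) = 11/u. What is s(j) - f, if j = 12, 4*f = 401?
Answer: -298/3 ≈ -99.333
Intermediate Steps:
f = 401/4 (f = (1/4)*401 = 401/4 ≈ 100.25)
s(j) - f = 11/12 - 1*401/4 = 11*(1/12) - 401/4 = 11/12 - 401/4 = -298/3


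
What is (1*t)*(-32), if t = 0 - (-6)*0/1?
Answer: 0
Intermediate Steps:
t = 0 (t = 0 - (-6)*0*1 = 0 - (-6)*0 = 0 - 1*0 = 0 + 0 = 0)
(1*t)*(-32) = (1*0)*(-32) = 0*(-32) = 0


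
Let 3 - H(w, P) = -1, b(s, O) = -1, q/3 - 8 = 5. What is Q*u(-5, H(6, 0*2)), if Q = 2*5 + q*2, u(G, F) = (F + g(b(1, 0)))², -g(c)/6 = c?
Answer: 8800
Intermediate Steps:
q = 39 (q = 24 + 3*5 = 24 + 15 = 39)
g(c) = -6*c
H(w, P) = 4 (H(w, P) = 3 - 1*(-1) = 3 + 1 = 4)
u(G, F) = (6 + F)² (u(G, F) = (F - 6*(-1))² = (F + 6)² = (6 + F)²)
Q = 88 (Q = 2*5 + 39*2 = 10 + 78 = 88)
Q*u(-5, H(6, 0*2)) = 88*(6 + 4)² = 88*10² = 88*100 = 8800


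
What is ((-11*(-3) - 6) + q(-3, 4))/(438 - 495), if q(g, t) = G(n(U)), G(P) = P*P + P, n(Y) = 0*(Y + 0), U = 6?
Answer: -9/19 ≈ -0.47368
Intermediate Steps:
n(Y) = 0 (n(Y) = 0*Y = 0)
G(P) = P + P² (G(P) = P² + P = P + P²)
q(g, t) = 0 (q(g, t) = 0*(1 + 0) = 0*1 = 0)
((-11*(-3) - 6) + q(-3, 4))/(438 - 495) = ((-11*(-3) - 6) + 0)/(438 - 495) = ((33 - 6) + 0)/(-57) = (27 + 0)*(-1/57) = 27*(-1/57) = -9/19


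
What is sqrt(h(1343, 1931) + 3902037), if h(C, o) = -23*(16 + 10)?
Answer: sqrt(3901439) ≈ 1975.2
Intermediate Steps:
h(C, o) = -598 (h(C, o) = -23*26 = -598)
sqrt(h(1343, 1931) + 3902037) = sqrt(-598 + 3902037) = sqrt(3901439)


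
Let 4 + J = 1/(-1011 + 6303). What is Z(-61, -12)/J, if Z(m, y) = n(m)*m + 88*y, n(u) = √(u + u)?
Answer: 5588352/21167 + 5292*I*√122/347 ≈ 264.01 + 168.45*I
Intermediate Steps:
n(u) = √2*√u (n(u) = √(2*u) = √2*√u)
Z(m, y) = 88*y + √2*m^(3/2) (Z(m, y) = (√2*√m)*m + 88*y = √2*m^(3/2) + 88*y = 88*y + √2*m^(3/2))
J = -21167/5292 (J = -4 + 1/(-1011 + 6303) = -4 + 1/5292 = -21167/5292 ≈ -3.9998)
Z(-61, -12)/J = (88*(-12) + √2*(-61)^(3/2))/(-21167/5292) = (-1056 + √2*(-61*I*√61))*(-5292/21167) = (-1056 - 61*I*√122)*(-5292/21167) = 5588352/21167 + 5292*I*√122/347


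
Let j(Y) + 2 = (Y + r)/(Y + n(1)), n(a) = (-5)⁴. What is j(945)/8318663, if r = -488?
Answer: -2683/13060300910 ≈ -2.0543e-7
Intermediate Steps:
n(a) = 625
j(Y) = -2 + (-488 + Y)/(625 + Y) (j(Y) = -2 + (Y - 488)/(Y + 625) = -2 + (-488 + Y)/(625 + Y))
j(945)/8318663 = ((-1738 - 1*945)/(625 + 945))/8318663 = ((-1738 - 945)/1570)*(1/8318663) = ((1/1570)*(-2683))*(1/8318663) = -2683/1570*1/8318663 = -2683/13060300910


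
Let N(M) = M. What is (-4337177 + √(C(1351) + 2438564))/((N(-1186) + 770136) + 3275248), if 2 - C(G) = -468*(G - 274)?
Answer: -4337177/4044198 + √2942602/4044198 ≈ -1.0720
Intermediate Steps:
C(G) = -128230 + 468*G (C(G) = 2 - (-468)*(G - 274) = 2 - (-468)*(-274 + G) = 2 - (128232 - 468*G) = 2 + (-128232 + 468*G) = -128230 + 468*G)
(-4337177 + √(C(1351) + 2438564))/((N(-1186) + 770136) + 3275248) = (-4337177 + √((-128230 + 468*1351) + 2438564))/((-1186 + 770136) + 3275248) = (-4337177 + √((-128230 + 632268) + 2438564))/(768950 + 3275248) = (-4337177 + √(504038 + 2438564))/4044198 = (-4337177 + √2942602)*(1/4044198) = -4337177/4044198 + √2942602/4044198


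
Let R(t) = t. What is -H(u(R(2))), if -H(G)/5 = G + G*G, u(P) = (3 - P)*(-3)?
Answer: 30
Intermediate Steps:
u(P) = -9 + 3*P
H(G) = -5*G - 5*G² (H(G) = -5*(G + G*G) = -5*(G + G²) = -5*G - 5*G²)
-H(u(R(2))) = -(-5)*(-9 + 3*2)*(1 + (-9 + 3*2)) = -(-5)*(-9 + 6)*(1 + (-9 + 6)) = -(-5)*(-3)*(1 - 3) = -(-5)*(-3)*(-2) = -1*(-30) = 30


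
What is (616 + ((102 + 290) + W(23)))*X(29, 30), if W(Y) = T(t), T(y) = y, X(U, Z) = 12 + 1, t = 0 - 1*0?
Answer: 13104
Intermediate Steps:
t = 0 (t = 0 + 0 = 0)
X(U, Z) = 13
W(Y) = 0
(616 + ((102 + 290) + W(23)))*X(29, 30) = (616 + ((102 + 290) + 0))*13 = (616 + (392 + 0))*13 = (616 + 392)*13 = 1008*13 = 13104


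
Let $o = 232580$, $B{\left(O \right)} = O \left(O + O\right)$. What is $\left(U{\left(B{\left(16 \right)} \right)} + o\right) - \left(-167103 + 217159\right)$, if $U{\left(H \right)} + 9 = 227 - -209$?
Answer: $182951$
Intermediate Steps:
$B{\left(O \right)} = 2 O^{2}$ ($B{\left(O \right)} = O 2 O = 2 O^{2}$)
$U{\left(H \right)} = 427$ ($U{\left(H \right)} = -9 + \left(227 - -209\right) = -9 + \left(227 + 209\right) = -9 + 436 = 427$)
$\left(U{\left(B{\left(16 \right)} \right)} + o\right) - \left(-167103 + 217159\right) = \left(427 + 232580\right) - \left(-167103 + 217159\right) = 233007 - 50056 = 182951$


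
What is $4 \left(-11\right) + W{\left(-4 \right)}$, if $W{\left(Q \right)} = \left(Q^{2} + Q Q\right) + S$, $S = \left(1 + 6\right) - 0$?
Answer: $-5$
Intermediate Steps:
$S = 7$ ($S = 7 + 0 = 7$)
$W{\left(Q \right)} = 7 + 2 Q^{2}$ ($W{\left(Q \right)} = \left(Q^{2} + Q Q\right) + 7 = \left(Q^{2} + Q^{2}\right) + 7 = 2 Q^{2} + 7 = 7 + 2 Q^{2}$)
$4 \left(-11\right) + W{\left(-4 \right)} = 4 \left(-11\right) + \left(7 + 2 \left(-4\right)^{2}\right) = -44 + \left(7 + 2 \cdot 16\right) = -44 + \left(7 + 32\right) = -44 + 39 = -5$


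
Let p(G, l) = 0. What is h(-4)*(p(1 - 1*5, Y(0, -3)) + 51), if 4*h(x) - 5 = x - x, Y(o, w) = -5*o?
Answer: 255/4 ≈ 63.750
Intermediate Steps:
h(x) = 5/4 (h(x) = 5/4 + (x - x)/4 = 5/4 + (1/4)*0 = 5/4 + 0 = 5/4)
h(-4)*(p(1 - 1*5, Y(0, -3)) + 51) = 5*(0 + 51)/4 = (5/4)*51 = 255/4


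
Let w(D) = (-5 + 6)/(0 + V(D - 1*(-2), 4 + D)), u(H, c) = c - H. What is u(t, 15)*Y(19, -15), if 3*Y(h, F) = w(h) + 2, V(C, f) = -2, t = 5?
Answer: 5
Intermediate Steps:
w(D) = -½ (w(D) = (-5 + 6)/(0 - 2) = 1/(-2) = 1*(-½) = -½)
Y(h, F) = ½ (Y(h, F) = (-½ + 2)/3 = (⅓)*(3/2) = ½)
u(t, 15)*Y(19, -15) = (15 - 1*5)*(½) = (15 - 5)*(½) = 10*(½) = 5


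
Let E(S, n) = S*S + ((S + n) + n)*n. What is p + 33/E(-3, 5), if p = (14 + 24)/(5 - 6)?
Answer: -149/4 ≈ -37.250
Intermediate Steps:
p = -38 (p = 38/(-1) = 38*(-1) = -38)
E(S, n) = S² + n*(S + 2*n) (E(S, n) = S² + (S + 2*n)*n = S² + n*(S + 2*n))
p + 33/E(-3, 5) = -38 + 33/((-3)² + 2*5² - 3*5) = -38 + 33/(9 + 2*25 - 15) = -38 + 33/(9 + 50 - 15) = -38 + 33/44 = -38 + 33*(1/44) = -38 + ¾ = -149/4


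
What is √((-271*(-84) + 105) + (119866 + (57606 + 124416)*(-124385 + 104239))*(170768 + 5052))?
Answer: I*√644713539710851 ≈ 2.5391e+7*I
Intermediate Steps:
√((-271*(-84) + 105) + (119866 + (57606 + 124416)*(-124385 + 104239))*(170768 + 5052)) = √((22764 + 105) + (119866 + 182022*(-20146))*175820) = √(22869 + (119866 - 3667015212)*175820) = √(22869 - 3666895346*175820) = √(22869 - 644713539733720) = √(-644713539710851) = I*√644713539710851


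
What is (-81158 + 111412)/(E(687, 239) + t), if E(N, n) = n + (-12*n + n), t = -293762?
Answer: -15127/148076 ≈ -0.10216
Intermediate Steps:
E(N, n) = -10*n (E(N, n) = n - 11*n = -10*n)
(-81158 + 111412)/(E(687, 239) + t) = (-81158 + 111412)/(-10*239 - 293762) = 30254/(-2390 - 293762) = 30254/(-296152) = 30254*(-1/296152) = -15127/148076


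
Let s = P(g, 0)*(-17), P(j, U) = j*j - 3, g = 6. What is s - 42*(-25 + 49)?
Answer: -1569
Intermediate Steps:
P(j, U) = -3 + j² (P(j, U) = j² - 3 = -3 + j²)
s = -561 (s = (-3 + 6²)*(-17) = (-3 + 36)*(-17) = 33*(-17) = -561)
s - 42*(-25 + 49) = -561 - 42*(-25 + 49) = -561 - 42*24 = -561 - 1008 = -1569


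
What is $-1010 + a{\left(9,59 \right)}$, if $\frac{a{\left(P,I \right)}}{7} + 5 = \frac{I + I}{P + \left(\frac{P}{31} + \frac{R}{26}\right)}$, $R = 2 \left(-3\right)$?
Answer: $- \frac{3482417}{3651} \approx -953.83$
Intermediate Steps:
$R = -6$
$a{\left(P,I \right)} = -35 + \frac{14 I}{- \frac{3}{13} + \frac{32 P}{31}}$ ($a{\left(P,I \right)} = -35 + 7 \frac{I + I}{P + \left(\frac{P}{31} - \frac{6}{26}\right)} = -35 + 7 \frac{2 I}{P + \left(P \frac{1}{31} - \frac{3}{13}\right)} = -35 + 7 \frac{2 I}{P + \left(\frac{P}{31} - \frac{3}{13}\right)} = -35 + 7 \frac{2 I}{P + \left(- \frac{3}{13} + \frac{P}{31}\right)} = -35 + 7 \frac{2 I}{- \frac{3}{13} + \frac{32 P}{31}} = -35 + \frac{14 I}{- \frac{3}{13} + \frac{32 P}{31}}$)
$-1010 + a{\left(9,59 \right)} = -1010 + \frac{7 \left(465 - 18720 + 806 \cdot 59\right)}{-93 + 416 \cdot 9} = -1010 + \frac{7 \left(465 - 18720 + 47554\right)}{-93 + 3744} = -1010 + 7 \cdot \frac{1}{3651} \cdot 29299 = -1010 + \frac{205093}{3651} = - \frac{3482417}{3651}$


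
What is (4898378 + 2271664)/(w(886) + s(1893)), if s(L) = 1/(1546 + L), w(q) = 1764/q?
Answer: 10923394076034/3033641 ≈ 3.6008e+6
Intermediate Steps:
(4898378 + 2271664)/(w(886) + s(1893)) = (4898378 + 2271664)/(1764/886 + 1/(1546 + 1893)) = 7170042/(1764*(1/886) + 1/3439) = 7170042/(882/443 + 1/3439) = 7170042/(3033641/1523477) = 7170042*(1523477/3033641) = 10923394076034/3033641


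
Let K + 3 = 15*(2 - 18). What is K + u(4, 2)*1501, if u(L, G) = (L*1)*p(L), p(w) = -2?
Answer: -12251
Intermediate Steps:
K = -243 (K = -3 + 15*(2 - 18) = -3 + 15*(-16) = -3 - 240 = -243)
u(L, G) = -2*L (u(L, G) = (L*1)*(-2) = L*(-2) = -2*L)
K + u(4, 2)*1501 = -243 - 2*4*1501 = -243 - 8*1501 = -243 - 12008 = -12251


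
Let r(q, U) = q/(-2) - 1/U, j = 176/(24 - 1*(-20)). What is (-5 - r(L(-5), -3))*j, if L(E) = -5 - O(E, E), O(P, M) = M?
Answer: -64/3 ≈ -21.333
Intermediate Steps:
j = 4 (j = 176/(24 + 20) = 176/44 = 176*(1/44) = 4)
L(E) = -5 - E
r(q, U) = -1/U - q/2 (r(q, U) = q*(-1/2) - 1/U = -q/2 - 1/U = -1/U - q/2)
(-5 - r(L(-5), -3))*j = (-5 - (-1/(-3) - (-5 - 1*(-5))/2))*4 = (-5 - (-1*(-1/3) - (-5 + 5)/2))*4 = (-5 - (1/3 - 1/2*0))*4 = (-5 - (1/3 + 0))*4 = (-5 - 1*1/3)*4 = (-5 - 1/3)*4 = -16/3*4 = -64/3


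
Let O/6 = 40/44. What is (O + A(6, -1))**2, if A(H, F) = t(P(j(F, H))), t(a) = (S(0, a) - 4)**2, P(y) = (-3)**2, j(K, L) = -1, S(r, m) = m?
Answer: 112225/121 ≈ 927.48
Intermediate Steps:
O = 60/11 (O = 6*(40/44) = 6*(40*(1/44)) = 6*(10/11) = 60/11 ≈ 5.4545)
P(y) = 9
t(a) = (-4 + a)**2 (t(a) = (a - 4)**2 = (-4 + a)**2)
A(H, F) = 25 (A(H, F) = (-4 + 9)**2 = 5**2 = 25)
(O + A(6, -1))**2 = (60/11 + 25)**2 = (335/11)**2 = 112225/121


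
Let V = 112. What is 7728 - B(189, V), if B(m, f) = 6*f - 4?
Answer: 7060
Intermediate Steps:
B(m, f) = -4 + 6*f
7728 - B(189, V) = 7728 - (-4 + 6*112) = 7728 - (-4 + 672) = 7728 - 1*668 = 7728 - 668 = 7060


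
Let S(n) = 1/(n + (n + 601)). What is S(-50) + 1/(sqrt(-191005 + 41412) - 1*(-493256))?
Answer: 243548752385/121894117195629 - I*sqrt(149593)/243301631129 ≈ 0.001998 - 1.5897e-9*I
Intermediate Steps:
S(n) = 1/(601 + 2*n) (S(n) = 1/(n + (601 + n)) = 1/(601 + 2*n))
S(-50) + 1/(sqrt(-191005 + 41412) - 1*(-493256)) = 1/(601 + 2*(-50)) + 1/(sqrt(-191005 + 41412) - 1*(-493256)) = 1/(601 - 100) + 1/(sqrt(-149593) + 493256) = 1/501 + 1/(I*sqrt(149593) + 493256) = 1/501 + 1/(493256 + I*sqrt(149593))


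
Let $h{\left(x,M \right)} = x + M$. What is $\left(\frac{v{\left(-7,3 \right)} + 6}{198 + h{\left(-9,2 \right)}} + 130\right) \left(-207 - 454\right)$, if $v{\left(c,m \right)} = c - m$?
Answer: $- \frac{16409986}{191} \approx -85916.0$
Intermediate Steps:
$h{\left(x,M \right)} = M + x$
$\left(\frac{v{\left(-7,3 \right)} + 6}{198 + h{\left(-9,2 \right)}} + 130\right) \left(-207 - 454\right) = \left(\frac{\left(-7 - 3\right) + 6}{198 + \left(2 - 9\right)} + 130\right) \left(-207 - 454\right) = \left(\frac{\left(-7 - 3\right) + 6}{198 - 7} + 130\right) \left(-661\right) = \left(\frac{-10 + 6}{191} + 130\right) \left(-661\right) = \left(\left(-4\right) \frac{1}{191} + 130\right) \left(-661\right) = \left(- \frac{4}{191} + 130\right) \left(-661\right) = \frac{24826}{191} \left(-661\right) = - \frac{16409986}{191}$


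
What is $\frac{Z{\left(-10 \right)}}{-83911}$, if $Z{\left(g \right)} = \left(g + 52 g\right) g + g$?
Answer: $- \frac{5290}{83911} \approx -0.063043$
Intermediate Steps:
$Z{\left(g \right)} = g + 53 g^{2}$ ($Z{\left(g \right)} = 53 g g + g = 53 g^{2} + g = g + 53 g^{2}$)
$\frac{Z{\left(-10 \right)}}{-83911} = \frac{\left(-10\right) \left(1 + 53 \left(-10\right)\right)}{-83911} = - 10 \left(1 - 530\right) \left(- \frac{1}{83911}\right) = \left(-10\right) \left(-529\right) \left(- \frac{1}{83911}\right) = 5290 \left(- \frac{1}{83911}\right) = - \frac{5290}{83911}$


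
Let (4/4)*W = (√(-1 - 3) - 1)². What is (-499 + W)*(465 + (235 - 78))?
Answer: -312244 - 2488*I ≈ -3.1224e+5 - 2488.0*I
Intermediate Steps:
W = (-1 + 2*I)² (W = (√(-1 - 3) - 1)² = (√(-4) - 1)² = (2*I - 1)² = (-1 + 2*I)² ≈ -3.0 - 4.0*I)
(-499 + W)*(465 + (235 - 78)) = (-499 + (1 - 2*I)²)*(465 + (235 - 78)) = (-499 + (1 - 2*I)²)*(465 + 157) = (-499 + (1 - 2*I)²)*622 = -310378 + 622*(1 - 2*I)²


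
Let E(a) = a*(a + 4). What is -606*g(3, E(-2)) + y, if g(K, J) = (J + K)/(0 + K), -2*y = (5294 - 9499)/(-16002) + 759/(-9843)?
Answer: 21201286949/105005124 ≈ 201.91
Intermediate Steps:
E(a) = a*(4 + a)
y = -9748099/105005124 (y = -((5294 - 9499)/(-16002) + 759/(-9843))/2 = -(-4205*(-1/16002) + 759*(-1/9843))/2 = -(4205/16002 - 253/3281)/2 = -½*9748099/52502562 = -9748099/105005124 ≈ -0.092834)
g(K, J) = (J + K)/K
-606*g(3, E(-2)) + y = -606*(-2*(4 - 2) + 3)/3 - 9748099/105005124 = -202*(-2*2 + 3) - 9748099/105005124 = -202*(-4 + 3) - 9748099/105005124 = -202*(-1) - 9748099/105005124 = -606*(-⅓) - 9748099/105005124 = 202 - 9748099/105005124 = 21201286949/105005124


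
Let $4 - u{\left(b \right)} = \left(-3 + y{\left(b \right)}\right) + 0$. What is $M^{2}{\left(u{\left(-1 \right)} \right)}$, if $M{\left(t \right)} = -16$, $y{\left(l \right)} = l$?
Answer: $256$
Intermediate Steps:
$u{\left(b \right)} = 7 - b$ ($u{\left(b \right)} = 4 - \left(\left(-3 + b\right) + 0\right) = 4 - \left(-3 + b\right) = 7 - b$)
$M^{2}{\left(u{\left(-1 \right)} \right)} = \left(-16\right)^{2} = 256$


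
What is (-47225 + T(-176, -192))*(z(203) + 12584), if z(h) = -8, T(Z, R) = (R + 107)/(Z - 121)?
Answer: -58795902080/99 ≈ -5.9390e+8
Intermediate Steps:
T(Z, R) = (107 + R)/(-121 + Z)
(-47225 + T(-176, -192))*(z(203) + 12584) = (-47225 + (107 - 192)/(-121 - 176))*(-8 + 12584) = (-47225 - 85/(-297))*12576 = (-47225 - 1/297*(-85))*12576 = (-47225 + 85/297)*12576 = -14025740/297*12576 = -58795902080/99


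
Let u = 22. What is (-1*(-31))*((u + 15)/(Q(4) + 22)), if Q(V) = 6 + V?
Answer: 1147/32 ≈ 35.844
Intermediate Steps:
(-1*(-31))*((u + 15)/(Q(4) + 22)) = (-1*(-31))*((22 + 15)/((6 + 4) + 22)) = 31*(37/(10 + 22)) = 31*(37/32) = 1147/32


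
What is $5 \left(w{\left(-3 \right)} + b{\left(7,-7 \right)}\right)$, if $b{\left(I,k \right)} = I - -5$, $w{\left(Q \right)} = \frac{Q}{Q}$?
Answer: $65$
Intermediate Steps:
$w{\left(Q \right)} = 1$
$b{\left(I,k \right)} = 5 + I$ ($b{\left(I,k \right)} = I + 5 = 5 + I$)
$5 \left(w{\left(-3 \right)} + b{\left(7,-7 \right)}\right) = 5 \left(1 + \left(5 + 7\right)\right) = 5 \left(1 + 12\right) = 5 \cdot 13 = 65$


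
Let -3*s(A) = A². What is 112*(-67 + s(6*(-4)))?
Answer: -29008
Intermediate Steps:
s(A) = -A²/3
112*(-67 + s(6*(-4))) = 112*(-67 - (6*(-4))²/3) = 112*(-67 - ⅓*(-24)²) = 112*(-67 - ⅓*576) = 112*(-67 - 192) = 112*(-259) = -29008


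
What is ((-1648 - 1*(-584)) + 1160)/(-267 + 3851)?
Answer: 3/112 ≈ 0.026786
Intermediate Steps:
((-1648 - 1*(-584)) + 1160)/(-267 + 3851) = ((-1648 + 584) + 1160)/3584 = (-1064 + 1160)*(1/3584) = 96*(1/3584) = 3/112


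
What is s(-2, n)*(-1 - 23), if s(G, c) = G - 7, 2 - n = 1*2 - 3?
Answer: 216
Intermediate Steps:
n = 3 (n = 2 - (1*2 - 3) = 2 - (2 - 3) = 2 - 1*(-1) = 2 + 1 = 3)
s(G, c) = -7 + G
s(-2, n)*(-1 - 23) = (-7 - 2)*(-1 - 23) = -9*(-24) = 216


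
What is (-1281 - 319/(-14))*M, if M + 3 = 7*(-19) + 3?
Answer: 334685/2 ≈ 1.6734e+5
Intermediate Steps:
M = -133 (M = -3 + (7*(-19) + 3) = -3 + (-133 + 3) = -3 - 130 = -133)
(-1281 - 319/(-14))*M = (-1281 - 319/(-14))*(-133) = (-1281 - 319*(-1/14))*(-133) = (-1281 + 319/14)*(-133) = -17615/14*(-133) = 334685/2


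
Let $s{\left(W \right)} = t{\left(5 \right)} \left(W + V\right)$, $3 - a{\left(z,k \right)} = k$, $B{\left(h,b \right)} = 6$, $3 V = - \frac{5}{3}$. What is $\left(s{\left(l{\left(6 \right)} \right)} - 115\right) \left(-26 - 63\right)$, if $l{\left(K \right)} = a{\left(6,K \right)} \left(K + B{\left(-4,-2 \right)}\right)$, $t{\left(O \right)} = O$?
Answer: $\frac{238520}{9} \approx 26502.0$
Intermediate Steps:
$V = - \frac{5}{9}$ ($V = \frac{\left(-5\right) \frac{1}{3}}{3} = \frac{1}{3} \left(- \frac{5}{3}\right) = - \frac{5}{9} \approx -0.55556$)
$a{\left(z,k \right)} = 3 - k$
$l{\left(K \right)} = \left(3 - K\right) \left(6 + K\right)$ ($l{\left(K \right)} = \left(3 - K\right) \left(K + 6\right) = \left(3 - K\right) \left(6 + K\right)$)
$s{\left(W \right)} = - \frac{25}{9} + 5 W$ ($s{\left(W \right)} = 5 \left(W - \frac{5}{9}\right) = 5 \left(- \frac{5}{9} + W\right) = - \frac{25}{9} + 5 W$)
$\left(s{\left(l{\left(6 \right)} \right)} - 115\right) \left(-26 - 63\right) = \left(\left(- \frac{25}{9} + 5 \left(- \left(-3 + 6\right) \left(6 + 6\right)\right)\right) - 115\right) \left(-26 - 63\right) = \left(\left(- \frac{25}{9} + 5 \left(\left(-1\right) 3 \cdot 12\right)\right) - 115\right) \left(-26 - 63\right) = \left(\left(- \frac{25}{9} + 5 \left(-36\right)\right) - 115\right) \left(-89\right) = \left(\left(- \frac{25}{9} - 180\right) - 115\right) \left(-89\right) = \left(- \frac{1645}{9} - 115\right) \left(-89\right) = \left(- \frac{2680}{9}\right) \left(-89\right) = \frac{238520}{9}$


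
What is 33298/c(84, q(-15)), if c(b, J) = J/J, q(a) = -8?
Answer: 33298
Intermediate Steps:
c(b, J) = 1
33298/c(84, q(-15)) = 33298/1 = 33298*1 = 33298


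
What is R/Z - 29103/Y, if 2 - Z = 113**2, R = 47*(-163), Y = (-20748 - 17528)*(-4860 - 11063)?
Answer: 4668768520427/7781087505716 ≈ 0.60001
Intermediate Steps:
Y = 609468748 (Y = -38276*(-15923) = 609468748)
R = -7661
Z = -12767 (Z = 2 - 1*113**2 = 2 - 1*12769 = 2 - 12769 = -12767)
R/Z - 29103/Y = -7661/(-12767) - 29103/609468748 = -7661*(-1/12767) - 29103*1/609468748 = 7661/12767 - 29103/609468748 = 4668768520427/7781087505716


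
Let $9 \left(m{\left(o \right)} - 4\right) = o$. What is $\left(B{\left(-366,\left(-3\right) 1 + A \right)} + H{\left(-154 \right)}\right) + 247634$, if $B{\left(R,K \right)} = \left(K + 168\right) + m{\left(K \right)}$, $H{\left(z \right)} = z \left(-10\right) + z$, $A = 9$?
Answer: $\frac{747596}{3} \approx 2.492 \cdot 10^{5}$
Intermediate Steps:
$m{\left(o \right)} = 4 + \frac{o}{9}$
$H{\left(z \right)} = - 9 z$ ($H{\left(z \right)} = - 10 z + z = - 9 z$)
$B{\left(R,K \right)} = 172 + \frac{10 K}{9}$ ($B{\left(R,K \right)} = \left(K + 168\right) + \left(4 + \frac{K}{9}\right) = \left(168 + K\right) + \left(4 + \frac{K}{9}\right) = 172 + \frac{10 K}{9}$)
$\left(B{\left(-366,\left(-3\right) 1 + A \right)} + H{\left(-154 \right)}\right) + 247634 = \left(\left(172 + \frac{10 \left(\left(-3\right) 1 + 9\right)}{9}\right) - -1386\right) + 247634 = \left(\left(172 + \frac{10 \left(-3 + 9\right)}{9}\right) + 1386\right) + 247634 = \left(\left(172 + \frac{10}{9} \cdot 6\right) + 1386\right) + 247634 = \left(\left(172 + \frac{20}{3}\right) + 1386\right) + 247634 = \left(\frac{536}{3} + 1386\right) + 247634 = \frac{4694}{3} + 247634 = \frac{747596}{3}$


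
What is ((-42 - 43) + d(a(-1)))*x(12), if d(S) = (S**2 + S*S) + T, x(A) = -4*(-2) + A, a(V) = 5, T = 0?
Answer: -700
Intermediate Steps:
x(A) = 8 + A
d(S) = 2*S**2 (d(S) = (S**2 + S*S) + 0 = (S**2 + S**2) + 0 = 2*S**2 + 0 = 2*S**2)
((-42 - 43) + d(a(-1)))*x(12) = ((-42 - 43) + 2*5**2)*(8 + 12) = (-85 + 2*25)*20 = (-85 + 50)*20 = -35*20 = -700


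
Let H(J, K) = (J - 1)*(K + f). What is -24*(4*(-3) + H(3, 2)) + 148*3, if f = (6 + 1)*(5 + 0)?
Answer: -1044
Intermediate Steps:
f = 35 (f = 7*5 = 35)
H(J, K) = (-1 + J)*(35 + K) (H(J, K) = (J - 1)*(K + 35) = (-1 + J)*(35 + K))
-24*(4*(-3) + H(3, 2)) + 148*3 = -24*(4*(-3) + (-35 - 1*2 + 35*3 + 3*2)) + 148*3 = -24*(-12 + (-35 - 2 + 105 + 6)) + 444 = -24*(-12 + 74) + 444 = -24*62 + 444 = -1488 + 444 = -1044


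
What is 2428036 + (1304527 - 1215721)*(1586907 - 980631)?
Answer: 53843374492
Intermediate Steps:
2428036 + (1304527 - 1215721)*(1586907 - 980631) = 2428036 + 88806*606276 = 2428036 + 53840946456 = 53843374492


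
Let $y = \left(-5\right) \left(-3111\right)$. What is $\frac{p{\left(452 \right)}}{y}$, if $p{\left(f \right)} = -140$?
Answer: $- \frac{28}{3111} \approx -0.0090003$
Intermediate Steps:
$y = 15555$
$\frac{p{\left(452 \right)}}{y} = - \frac{140}{15555} = \left(-140\right) \frac{1}{15555} = - \frac{28}{3111}$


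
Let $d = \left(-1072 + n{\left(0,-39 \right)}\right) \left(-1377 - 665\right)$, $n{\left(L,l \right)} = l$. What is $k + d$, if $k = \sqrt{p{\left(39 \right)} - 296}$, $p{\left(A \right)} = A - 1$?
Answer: $2268662 + i \sqrt{258} \approx 2.2687 \cdot 10^{6} + 16.062 i$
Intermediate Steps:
$p{\left(A \right)} = -1 + A$
$d = 2268662$ ($d = \left(-1072 - 39\right) \left(-1377 - 665\right) = \left(-1111\right) \left(-2042\right) = 2268662$)
$k = i \sqrt{258}$ ($k = \sqrt{\left(-1 + 39\right) - 296} = \sqrt{38 - 296} = \sqrt{-258} = i \sqrt{258} \approx 16.062 i$)
$k + d = i \sqrt{258} + 2268662 = 2268662 + i \sqrt{258}$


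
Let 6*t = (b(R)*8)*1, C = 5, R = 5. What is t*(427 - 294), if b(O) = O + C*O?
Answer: 5320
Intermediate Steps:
b(O) = 6*O (b(O) = O + 5*O = 6*O)
t = 40 (t = (((6*5)*8)*1)/6 = ((30*8)*1)/6 = (240*1)/6 = (⅙)*240 = 40)
t*(427 - 294) = 40*(427 - 294) = 40*133 = 5320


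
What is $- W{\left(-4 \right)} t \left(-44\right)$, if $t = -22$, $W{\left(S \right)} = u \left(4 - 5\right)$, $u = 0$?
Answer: $0$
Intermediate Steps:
$W{\left(S \right)} = 0$ ($W{\left(S \right)} = 0 \left(4 - 5\right) = 0 \left(-1\right) = 0$)
$- W{\left(-4 \right)} t \left(-44\right) = - 0 \left(-22\right) \left(-44\right) = - 0 \left(-44\right) = \left(-1\right) 0 = 0$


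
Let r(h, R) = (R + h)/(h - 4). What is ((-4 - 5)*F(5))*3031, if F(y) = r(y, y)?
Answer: -272790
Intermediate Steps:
r(h, R) = (R + h)/(-4 + h)
F(y) = 2*y/(-4 + y) (F(y) = (y + y)/(-4 + y) = (2*y)/(-4 + y) = 2*y/(-4 + y))
((-4 - 5)*F(5))*3031 = ((-4 - 5)*(2*5/(-4 + 5)))*3031 = -18*5/1*3031 = -18*5*3031 = -9*10*3031 = -90*3031 = -272790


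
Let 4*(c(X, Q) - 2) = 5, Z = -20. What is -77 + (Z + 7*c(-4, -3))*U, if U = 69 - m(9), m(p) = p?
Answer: 88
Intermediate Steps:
c(X, Q) = 13/4 (c(X, Q) = 2 + (1/4)*5 = 2 + 5/4 = 13/4)
U = 60 (U = 69 - 1*9 = 69 - 9 = 60)
-77 + (Z + 7*c(-4, -3))*U = -77 + (-20 + 7*(13/4))*60 = -77 + (-20 + 91/4)*60 = -77 + (11/4)*60 = -77 + 165 = 88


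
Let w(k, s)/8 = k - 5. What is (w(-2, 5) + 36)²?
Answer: 400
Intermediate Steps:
w(k, s) = -40 + 8*k (w(k, s) = 8*(k - 5) = 8*(-5 + k) = -40 + 8*k)
(w(-2, 5) + 36)² = ((-40 + 8*(-2)) + 36)² = ((-40 - 16) + 36)² = (-56 + 36)² = (-20)² = 400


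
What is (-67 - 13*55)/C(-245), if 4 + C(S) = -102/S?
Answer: 95795/439 ≈ 218.21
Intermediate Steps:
C(S) = -4 - 102/S
(-67 - 13*55)/C(-245) = (-67 - 13*55)/(-4 - 102/(-245)) = (-67 - 715)/(-4 - 102*(-1/245)) = -782/(-4 + 102/245) = -782/(-878/245) = -782*(-245/878) = 95795/439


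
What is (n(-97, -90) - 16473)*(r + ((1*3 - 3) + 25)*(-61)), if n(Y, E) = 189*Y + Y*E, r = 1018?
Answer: 13220532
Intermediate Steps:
n(Y, E) = 189*Y + E*Y
(n(-97, -90) - 16473)*(r + ((1*3 - 3) + 25)*(-61)) = (-97*(189 - 90) - 16473)*(1018 + ((1*3 - 3) + 25)*(-61)) = (-97*99 - 16473)*(1018 + ((3 - 3) + 25)*(-61)) = (-9603 - 16473)*(1018 + (0 + 25)*(-61)) = -26076*(1018 + 25*(-61)) = -26076*(1018 - 1525) = -26076*(-507) = 13220532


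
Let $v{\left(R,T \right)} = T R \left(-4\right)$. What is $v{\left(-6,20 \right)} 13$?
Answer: $6240$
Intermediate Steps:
$v{\left(R,T \right)} = - 4 R T$ ($v{\left(R,T \right)} = R T \left(-4\right) = - 4 R T$)
$v{\left(-6,20 \right)} 13 = \left(-4\right) \left(-6\right) 20 \cdot 13 = 480 \cdot 13 = 6240$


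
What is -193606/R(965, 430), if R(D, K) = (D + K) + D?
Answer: -96803/1180 ≈ -82.036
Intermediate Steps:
R(D, K) = K + 2*D
-193606/R(965, 430) = -193606/(430 + 2*965) = -193606/(430 + 1930) = -193606/2360 = -193606*1/2360 = -96803/1180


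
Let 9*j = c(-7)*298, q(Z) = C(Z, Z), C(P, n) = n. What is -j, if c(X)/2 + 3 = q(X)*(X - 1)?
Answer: -31588/9 ≈ -3509.8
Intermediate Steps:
q(Z) = Z
c(X) = -6 + 2*X*(-1 + X) (c(X) = -6 + 2*(X*(X - 1)) = -6 + 2*(X*(-1 + X)) = -6 + 2*X*(-1 + X))
j = 31588/9 (j = ((-6 - 2*(-7) + 2*(-7)²)*298)/9 = ((-6 + 14 + 2*49)*298)/9 = ((-6 + 14 + 98)*298)/9 = (106*298)/9 = (⅑)*31588 = 31588/9 ≈ 3509.8)
-j = -1*31588/9 = -31588/9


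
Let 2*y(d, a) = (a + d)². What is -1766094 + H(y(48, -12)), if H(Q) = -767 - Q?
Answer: -1767509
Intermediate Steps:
y(d, a) = (a + d)²/2
-1766094 + H(y(48, -12)) = -1766094 + (-767 - (-12 + 48)²/2) = -1766094 + (-767 - 36²/2) = -1766094 + (-767 - 1296/2) = -1766094 + (-767 - 1*648) = -1766094 + (-767 - 648) = -1766094 - 1415 = -1767509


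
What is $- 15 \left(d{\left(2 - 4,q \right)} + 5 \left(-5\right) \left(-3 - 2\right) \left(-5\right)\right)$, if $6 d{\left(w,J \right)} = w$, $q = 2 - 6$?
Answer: $9380$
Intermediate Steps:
$q = -4$ ($q = 2 - 6 = -4$)
$d{\left(w,J \right)} = \frac{w}{6}$
$- 15 \left(d{\left(2 - 4,q \right)} + 5 \left(-5\right) \left(-3 - 2\right) \left(-5\right)\right) = - 15 \left(\frac{2 - 4}{6} + 5 \left(-5\right) \left(-3 - 2\right) \left(-5\right)\right) = - 15 \left(\frac{1}{6} \left(-2\right) - 25 \left(\left(-5\right) \left(-5\right)\right)\right) = - 15 \left(- \frac{1}{3} - 625\right) = \left(-15\right) \left(- \frac{1876}{3}\right) = 9380$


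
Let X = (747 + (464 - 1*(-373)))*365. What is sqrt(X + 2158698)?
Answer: sqrt(2736858) ≈ 1654.3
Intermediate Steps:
X = 578160 (X = (747 + (464 + 373))*365 = (747 + 837)*365 = 1584*365 = 578160)
sqrt(X + 2158698) = sqrt(578160 + 2158698) = sqrt(2736858)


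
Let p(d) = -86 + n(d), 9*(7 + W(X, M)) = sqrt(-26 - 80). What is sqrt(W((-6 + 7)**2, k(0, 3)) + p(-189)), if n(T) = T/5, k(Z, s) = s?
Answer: sqrt(-29430 + 25*I*sqrt(106))/15 ≈ 0.050012 + 11.437*I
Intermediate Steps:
n(T) = T/5 (n(T) = T*(1/5) = T/5)
W(X, M) = -7 + I*sqrt(106)/9 (W(X, M) = -7 + sqrt(-26 - 80)/9 = -7 + sqrt(-106)/9 = -7 + (I*sqrt(106))/9 = -7 + I*sqrt(106)/9)
p(d) = -86 + d/5
sqrt(W((-6 + 7)**2, k(0, 3)) + p(-189)) = sqrt((-7 + I*sqrt(106)/9) + (-86 + (1/5)*(-189))) = sqrt((-7 + I*sqrt(106)/9) + (-86 - 189/5)) = sqrt((-7 + I*sqrt(106)/9) - 619/5) = sqrt(-654/5 + I*sqrt(106)/9)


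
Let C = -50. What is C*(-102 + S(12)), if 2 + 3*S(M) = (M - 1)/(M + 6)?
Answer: 138325/27 ≈ 5123.1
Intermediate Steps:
S(M) = -⅔ + (-1 + M)/(3*(6 + M)) (S(M) = -⅔ + ((M - 1)/(M + 6))/3 = -⅔ + ((-1 + M)/(6 + M))/3 = -⅔ + (-1 + M)/(3*(6 + M)))
C*(-102 + S(12)) = -50*(-102 + (-13 - 1*12)/(3*(6 + 12))) = -50*(-102 + (⅓)*(-13 - 12)/18) = -50*(-102 + (⅓)*(1/18)*(-25)) = -50*(-102 - 25/54) = -50*(-5533/54) = 138325/27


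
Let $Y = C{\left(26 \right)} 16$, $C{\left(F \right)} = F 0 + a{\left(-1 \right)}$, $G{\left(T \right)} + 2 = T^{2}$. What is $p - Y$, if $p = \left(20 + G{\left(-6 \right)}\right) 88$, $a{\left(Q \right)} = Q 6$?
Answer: $4848$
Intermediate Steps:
$a{\left(Q \right)} = 6 Q$
$G{\left(T \right)} = -2 + T^{2}$
$p = 4752$ ($p = \left(20 - \left(2 - \left(-6\right)^{2}\right)\right) 88 = \left(20 + \left(-2 + 36\right)\right) 88 = \left(20 + 34\right) 88 = 54 \cdot 88 = 4752$)
$C{\left(F \right)} = -6$ ($C{\left(F \right)} = F 0 + 6 \left(-1\right) = 0 - 6 = -6$)
$Y = -96$ ($Y = \left(-6\right) 16 = -96$)
$p - Y = 4752 - -96 = 4752 + 96 = 4848$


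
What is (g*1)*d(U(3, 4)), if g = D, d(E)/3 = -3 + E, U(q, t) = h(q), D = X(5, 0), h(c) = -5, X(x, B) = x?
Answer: -120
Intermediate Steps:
D = 5
U(q, t) = -5
d(E) = -9 + 3*E (d(E) = 3*(-3 + E) = -9 + 3*E)
g = 5
(g*1)*d(U(3, 4)) = (5*1)*(-9 + 3*(-5)) = 5*(-9 - 15) = 5*(-24) = -120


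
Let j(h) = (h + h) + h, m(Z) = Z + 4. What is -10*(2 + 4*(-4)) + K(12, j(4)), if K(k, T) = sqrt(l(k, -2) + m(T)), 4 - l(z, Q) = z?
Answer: 140 + 2*sqrt(2) ≈ 142.83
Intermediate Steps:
l(z, Q) = 4 - z
m(Z) = 4 + Z
j(h) = 3*h (j(h) = 2*h + h = 3*h)
K(k, T) = sqrt(8 + T - k) (K(k, T) = sqrt((4 - k) + (4 + T)) = sqrt(8 + T - k))
-10*(2 + 4*(-4)) + K(12, j(4)) = -10*(2 + 4*(-4)) + sqrt(8 + 3*4 - 1*12) = -10*(2 - 16) + sqrt(8 + 12 - 12) = -10*(-14) + sqrt(8) = 140 + 2*sqrt(2)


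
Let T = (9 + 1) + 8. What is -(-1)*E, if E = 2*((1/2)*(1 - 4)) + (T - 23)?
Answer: -8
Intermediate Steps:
T = 18 (T = 10 + 8 = 18)
E = -8 (E = 2*((1/2)*(1 - 4)) + (18 - 23) = 2*((1*(½))*(-3)) - 5 = 2*((½)*(-3)) - 5 = 2*(-3/2) - 5 = -3 - 5 = -8)
-(-1)*E = -(-1)*(-8) = -1*8 = -8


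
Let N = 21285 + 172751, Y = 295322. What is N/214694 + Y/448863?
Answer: 75249721268/48184096461 ≈ 1.5617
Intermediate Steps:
N = 194036
N/214694 + Y/448863 = 194036/214694 + 295322/448863 = 194036*(1/214694) + 295322*(1/448863) = 97018/107347 + 295322/448863 = 75249721268/48184096461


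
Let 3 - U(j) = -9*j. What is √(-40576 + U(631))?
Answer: I*√34894 ≈ 186.8*I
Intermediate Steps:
U(j) = 3 + 9*j (U(j) = 3 - (-9)*j = 3 + 9*j)
√(-40576 + U(631)) = √(-40576 + (3 + 9*631)) = √(-40576 + (3 + 5679)) = √(-40576 + 5682) = √(-34894) = I*√34894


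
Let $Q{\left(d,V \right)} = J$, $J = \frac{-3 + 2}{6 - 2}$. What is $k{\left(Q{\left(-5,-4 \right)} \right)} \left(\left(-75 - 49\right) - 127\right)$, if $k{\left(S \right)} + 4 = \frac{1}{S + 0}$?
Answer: $2008$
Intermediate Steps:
$J = - \frac{1}{4} \approx -0.25$
$Q{\left(d,V \right)} = - \frac{1}{4}$
$k{\left(S \right)} = -4 + \frac{1}{S}$ ($k{\left(S \right)} = -4 + \frac{1}{S + 0} = -4 + \frac{1}{S}$)
$k{\left(Q{\left(-5,-4 \right)} \right)} \left(\left(-75 - 49\right) - 127\right) = \left(-4 + \frac{1}{- \frac{1}{4}}\right) \left(\left(-75 - 49\right) - 127\right) = \left(-4 - 4\right) \left(\left(-75 - 49\right) - 127\right) = - 8 \left(-124 - 127\right) = \left(-8\right) \left(-251\right) = 2008$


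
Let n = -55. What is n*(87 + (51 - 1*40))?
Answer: -5390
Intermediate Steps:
n*(87 + (51 - 1*40)) = -55*(87 + (51 - 1*40)) = -55*(87 + (51 - 40)) = -55*(87 + 11) = -55*98 = -5390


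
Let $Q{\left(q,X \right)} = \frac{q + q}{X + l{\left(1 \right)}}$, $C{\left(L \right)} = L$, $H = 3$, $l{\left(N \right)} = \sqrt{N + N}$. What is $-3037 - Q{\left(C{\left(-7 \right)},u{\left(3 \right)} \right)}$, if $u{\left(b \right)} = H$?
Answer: $-3031 - 2 \sqrt{2} \approx -3033.8$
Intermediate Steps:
$l{\left(N \right)} = \sqrt{2} \sqrt{N}$ ($l{\left(N \right)} = \sqrt{2 N} = \sqrt{2} \sqrt{N}$)
$u{\left(b \right)} = 3$
$Q{\left(q,X \right)} = \frac{2 q}{X + \sqrt{2}}$ ($Q{\left(q,X \right)} = \frac{q + q}{X + \sqrt{2} \sqrt{1}} = \frac{2 q}{X + \sqrt{2} \cdot 1} = \frac{2 q}{X + \sqrt{2}}$)
$-3037 - Q{\left(C{\left(-7 \right)},u{\left(3 \right)} \right)} = -3037 - 2 \left(-7\right) \frac{1}{3 + \sqrt{2}} = -3037 - - \frac{14}{3 + \sqrt{2}} = -3037 + \frac{14}{3 + \sqrt{2}}$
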